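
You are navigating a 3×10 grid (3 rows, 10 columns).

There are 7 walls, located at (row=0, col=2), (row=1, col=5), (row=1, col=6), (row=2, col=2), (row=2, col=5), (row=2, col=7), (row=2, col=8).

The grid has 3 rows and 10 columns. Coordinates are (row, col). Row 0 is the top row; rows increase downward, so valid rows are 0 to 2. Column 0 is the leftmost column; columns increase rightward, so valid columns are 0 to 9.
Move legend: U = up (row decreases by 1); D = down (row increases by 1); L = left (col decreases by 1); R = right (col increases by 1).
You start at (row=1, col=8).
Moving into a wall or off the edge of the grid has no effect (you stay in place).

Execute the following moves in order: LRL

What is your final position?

Start: (row=1, col=8)
  L (left): (row=1, col=8) -> (row=1, col=7)
  R (right): (row=1, col=7) -> (row=1, col=8)
  L (left): (row=1, col=8) -> (row=1, col=7)
Final: (row=1, col=7)

Answer: Final position: (row=1, col=7)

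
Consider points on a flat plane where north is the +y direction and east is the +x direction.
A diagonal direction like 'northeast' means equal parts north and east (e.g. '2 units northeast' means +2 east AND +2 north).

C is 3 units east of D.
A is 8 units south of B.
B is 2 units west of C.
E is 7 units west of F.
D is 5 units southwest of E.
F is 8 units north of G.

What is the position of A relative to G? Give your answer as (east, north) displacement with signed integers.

Answer: A is at (east=-11, north=-5) relative to G.

Derivation:
Place G at the origin (east=0, north=0).
  F is 8 units north of G: delta (east=+0, north=+8); F at (east=0, north=8).
  E is 7 units west of F: delta (east=-7, north=+0); E at (east=-7, north=8).
  D is 5 units southwest of E: delta (east=-5, north=-5); D at (east=-12, north=3).
  C is 3 units east of D: delta (east=+3, north=+0); C at (east=-9, north=3).
  B is 2 units west of C: delta (east=-2, north=+0); B at (east=-11, north=3).
  A is 8 units south of B: delta (east=+0, north=-8); A at (east=-11, north=-5).
Therefore A relative to G: (east=-11, north=-5).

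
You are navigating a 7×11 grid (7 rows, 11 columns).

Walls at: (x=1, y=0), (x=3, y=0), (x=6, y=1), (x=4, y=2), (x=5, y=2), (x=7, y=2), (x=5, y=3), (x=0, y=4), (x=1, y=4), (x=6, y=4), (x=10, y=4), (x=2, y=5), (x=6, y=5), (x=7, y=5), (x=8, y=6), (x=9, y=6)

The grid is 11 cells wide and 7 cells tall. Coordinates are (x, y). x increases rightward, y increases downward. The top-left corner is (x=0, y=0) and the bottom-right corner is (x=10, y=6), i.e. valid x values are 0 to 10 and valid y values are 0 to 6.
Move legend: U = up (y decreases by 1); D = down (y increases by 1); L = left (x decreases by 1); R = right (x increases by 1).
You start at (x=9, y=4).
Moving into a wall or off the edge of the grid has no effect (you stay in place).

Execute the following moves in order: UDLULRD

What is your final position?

Answer: Final position: (x=8, y=4)

Derivation:
Start: (x=9, y=4)
  U (up): (x=9, y=4) -> (x=9, y=3)
  D (down): (x=9, y=3) -> (x=9, y=4)
  L (left): (x=9, y=4) -> (x=8, y=4)
  U (up): (x=8, y=4) -> (x=8, y=3)
  L (left): (x=8, y=3) -> (x=7, y=3)
  R (right): (x=7, y=3) -> (x=8, y=3)
  D (down): (x=8, y=3) -> (x=8, y=4)
Final: (x=8, y=4)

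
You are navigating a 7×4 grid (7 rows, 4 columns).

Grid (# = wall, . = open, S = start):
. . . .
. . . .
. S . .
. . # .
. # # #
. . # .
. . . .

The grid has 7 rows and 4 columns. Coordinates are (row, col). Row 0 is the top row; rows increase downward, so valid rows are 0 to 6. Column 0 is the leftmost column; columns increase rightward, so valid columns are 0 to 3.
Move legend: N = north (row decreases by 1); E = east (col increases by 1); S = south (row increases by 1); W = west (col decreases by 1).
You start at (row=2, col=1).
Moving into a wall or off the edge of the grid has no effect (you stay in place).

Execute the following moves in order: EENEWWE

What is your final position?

Start: (row=2, col=1)
  E (east): (row=2, col=1) -> (row=2, col=2)
  E (east): (row=2, col=2) -> (row=2, col=3)
  N (north): (row=2, col=3) -> (row=1, col=3)
  E (east): blocked, stay at (row=1, col=3)
  W (west): (row=1, col=3) -> (row=1, col=2)
  W (west): (row=1, col=2) -> (row=1, col=1)
  E (east): (row=1, col=1) -> (row=1, col=2)
Final: (row=1, col=2)

Answer: Final position: (row=1, col=2)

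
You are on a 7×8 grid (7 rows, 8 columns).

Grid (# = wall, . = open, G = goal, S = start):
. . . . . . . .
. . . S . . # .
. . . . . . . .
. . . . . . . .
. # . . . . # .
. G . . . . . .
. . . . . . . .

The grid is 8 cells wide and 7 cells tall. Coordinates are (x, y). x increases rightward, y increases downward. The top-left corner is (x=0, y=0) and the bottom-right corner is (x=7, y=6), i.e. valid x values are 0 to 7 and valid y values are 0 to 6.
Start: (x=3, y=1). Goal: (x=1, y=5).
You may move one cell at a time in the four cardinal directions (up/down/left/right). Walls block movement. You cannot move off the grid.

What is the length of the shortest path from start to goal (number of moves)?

BFS from (x=3, y=1) until reaching (x=1, y=5):
  Distance 0: (x=3, y=1)
  Distance 1: (x=3, y=0), (x=2, y=1), (x=4, y=1), (x=3, y=2)
  Distance 2: (x=2, y=0), (x=4, y=0), (x=1, y=1), (x=5, y=1), (x=2, y=2), (x=4, y=2), (x=3, y=3)
  Distance 3: (x=1, y=0), (x=5, y=0), (x=0, y=1), (x=1, y=2), (x=5, y=2), (x=2, y=3), (x=4, y=3), (x=3, y=4)
  Distance 4: (x=0, y=0), (x=6, y=0), (x=0, y=2), (x=6, y=2), (x=1, y=3), (x=5, y=3), (x=2, y=4), (x=4, y=4), (x=3, y=5)
  Distance 5: (x=7, y=0), (x=7, y=2), (x=0, y=3), (x=6, y=3), (x=5, y=4), (x=2, y=5), (x=4, y=5), (x=3, y=6)
  Distance 6: (x=7, y=1), (x=7, y=3), (x=0, y=4), (x=1, y=5), (x=5, y=5), (x=2, y=6), (x=4, y=6)  <- goal reached here
One shortest path (6 moves): (x=3, y=1) -> (x=2, y=1) -> (x=2, y=2) -> (x=2, y=3) -> (x=2, y=4) -> (x=2, y=5) -> (x=1, y=5)

Answer: Shortest path length: 6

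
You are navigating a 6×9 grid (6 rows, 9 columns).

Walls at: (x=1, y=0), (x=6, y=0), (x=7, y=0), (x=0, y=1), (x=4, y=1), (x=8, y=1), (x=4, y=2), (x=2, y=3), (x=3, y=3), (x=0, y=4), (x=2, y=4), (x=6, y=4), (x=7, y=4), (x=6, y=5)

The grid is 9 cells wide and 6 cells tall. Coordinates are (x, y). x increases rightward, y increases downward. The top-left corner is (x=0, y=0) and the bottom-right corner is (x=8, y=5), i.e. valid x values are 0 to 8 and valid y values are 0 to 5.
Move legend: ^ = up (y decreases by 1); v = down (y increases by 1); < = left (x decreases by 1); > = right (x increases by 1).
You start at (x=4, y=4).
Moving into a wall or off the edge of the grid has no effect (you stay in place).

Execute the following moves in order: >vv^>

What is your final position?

Start: (x=4, y=4)
  > (right): (x=4, y=4) -> (x=5, y=4)
  v (down): (x=5, y=4) -> (x=5, y=5)
  v (down): blocked, stay at (x=5, y=5)
  ^ (up): (x=5, y=5) -> (x=5, y=4)
  > (right): blocked, stay at (x=5, y=4)
Final: (x=5, y=4)

Answer: Final position: (x=5, y=4)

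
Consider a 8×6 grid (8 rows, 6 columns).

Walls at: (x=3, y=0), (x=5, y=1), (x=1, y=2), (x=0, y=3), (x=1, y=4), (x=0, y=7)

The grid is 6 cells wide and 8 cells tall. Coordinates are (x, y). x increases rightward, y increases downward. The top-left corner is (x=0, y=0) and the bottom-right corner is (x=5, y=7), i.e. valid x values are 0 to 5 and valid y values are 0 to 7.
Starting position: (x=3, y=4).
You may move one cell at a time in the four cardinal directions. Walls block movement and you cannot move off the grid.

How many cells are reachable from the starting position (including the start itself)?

BFS flood-fill from (x=3, y=4):
  Distance 0: (x=3, y=4)
  Distance 1: (x=3, y=3), (x=2, y=4), (x=4, y=4), (x=3, y=5)
  Distance 2: (x=3, y=2), (x=2, y=3), (x=4, y=3), (x=5, y=4), (x=2, y=5), (x=4, y=5), (x=3, y=6)
  Distance 3: (x=3, y=1), (x=2, y=2), (x=4, y=2), (x=1, y=3), (x=5, y=3), (x=1, y=5), (x=5, y=5), (x=2, y=6), (x=4, y=6), (x=3, y=7)
  Distance 4: (x=2, y=1), (x=4, y=1), (x=5, y=2), (x=0, y=5), (x=1, y=6), (x=5, y=6), (x=2, y=7), (x=4, y=7)
  Distance 5: (x=2, y=0), (x=4, y=0), (x=1, y=1), (x=0, y=4), (x=0, y=6), (x=1, y=7), (x=5, y=7)
  Distance 6: (x=1, y=0), (x=5, y=0), (x=0, y=1)
  Distance 7: (x=0, y=0), (x=0, y=2)
Total reachable: 42 (grid has 42 open cells total)

Answer: Reachable cells: 42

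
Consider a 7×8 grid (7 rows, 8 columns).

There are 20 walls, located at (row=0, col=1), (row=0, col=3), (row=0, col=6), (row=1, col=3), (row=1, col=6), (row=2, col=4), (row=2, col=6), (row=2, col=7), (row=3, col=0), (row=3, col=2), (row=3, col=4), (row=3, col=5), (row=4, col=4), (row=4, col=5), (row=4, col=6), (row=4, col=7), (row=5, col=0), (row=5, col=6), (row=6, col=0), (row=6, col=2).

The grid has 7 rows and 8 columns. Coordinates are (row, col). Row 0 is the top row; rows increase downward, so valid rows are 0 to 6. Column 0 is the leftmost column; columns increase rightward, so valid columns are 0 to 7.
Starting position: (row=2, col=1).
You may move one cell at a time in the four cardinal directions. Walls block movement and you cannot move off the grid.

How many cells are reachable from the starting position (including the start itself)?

Answer: Reachable cells: 27

Derivation:
BFS flood-fill from (row=2, col=1):
  Distance 0: (row=2, col=1)
  Distance 1: (row=1, col=1), (row=2, col=0), (row=2, col=2), (row=3, col=1)
  Distance 2: (row=1, col=0), (row=1, col=2), (row=2, col=3), (row=4, col=1)
  Distance 3: (row=0, col=0), (row=0, col=2), (row=3, col=3), (row=4, col=0), (row=4, col=2), (row=5, col=1)
  Distance 4: (row=4, col=3), (row=5, col=2), (row=6, col=1)
  Distance 5: (row=5, col=3)
  Distance 6: (row=5, col=4), (row=6, col=3)
  Distance 7: (row=5, col=5), (row=6, col=4)
  Distance 8: (row=6, col=5)
  Distance 9: (row=6, col=6)
  Distance 10: (row=6, col=7)
  Distance 11: (row=5, col=7)
Total reachable: 27 (grid has 36 open cells total)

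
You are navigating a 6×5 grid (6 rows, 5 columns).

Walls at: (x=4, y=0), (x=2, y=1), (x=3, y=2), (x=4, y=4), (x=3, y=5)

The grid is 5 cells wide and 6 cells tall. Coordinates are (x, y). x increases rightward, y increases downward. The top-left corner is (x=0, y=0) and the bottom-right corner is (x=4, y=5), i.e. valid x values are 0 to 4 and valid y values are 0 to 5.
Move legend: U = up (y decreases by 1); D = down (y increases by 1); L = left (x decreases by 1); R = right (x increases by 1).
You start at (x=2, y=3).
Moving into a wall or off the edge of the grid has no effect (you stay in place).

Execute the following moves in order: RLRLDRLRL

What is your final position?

Start: (x=2, y=3)
  R (right): (x=2, y=3) -> (x=3, y=3)
  L (left): (x=3, y=3) -> (x=2, y=3)
  R (right): (x=2, y=3) -> (x=3, y=3)
  L (left): (x=3, y=3) -> (x=2, y=3)
  D (down): (x=2, y=3) -> (x=2, y=4)
  R (right): (x=2, y=4) -> (x=3, y=4)
  L (left): (x=3, y=4) -> (x=2, y=4)
  R (right): (x=2, y=4) -> (x=3, y=4)
  L (left): (x=3, y=4) -> (x=2, y=4)
Final: (x=2, y=4)

Answer: Final position: (x=2, y=4)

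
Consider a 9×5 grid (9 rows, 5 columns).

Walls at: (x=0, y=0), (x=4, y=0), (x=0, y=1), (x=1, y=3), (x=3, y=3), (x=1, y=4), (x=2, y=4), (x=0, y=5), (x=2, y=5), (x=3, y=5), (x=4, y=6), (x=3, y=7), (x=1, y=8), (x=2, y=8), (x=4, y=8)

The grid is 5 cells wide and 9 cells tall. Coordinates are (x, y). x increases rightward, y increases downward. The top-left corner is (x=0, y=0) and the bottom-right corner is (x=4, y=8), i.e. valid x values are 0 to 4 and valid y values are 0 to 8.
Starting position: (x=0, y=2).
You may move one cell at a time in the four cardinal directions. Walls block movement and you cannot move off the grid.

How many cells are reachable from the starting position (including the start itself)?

BFS flood-fill from (x=0, y=2):
  Distance 0: (x=0, y=2)
  Distance 1: (x=1, y=2), (x=0, y=3)
  Distance 2: (x=1, y=1), (x=2, y=2), (x=0, y=4)
  Distance 3: (x=1, y=0), (x=2, y=1), (x=3, y=2), (x=2, y=3)
  Distance 4: (x=2, y=0), (x=3, y=1), (x=4, y=2)
  Distance 5: (x=3, y=0), (x=4, y=1), (x=4, y=3)
  Distance 6: (x=4, y=4)
  Distance 7: (x=3, y=4), (x=4, y=5)
Total reachable: 19 (grid has 30 open cells total)

Answer: Reachable cells: 19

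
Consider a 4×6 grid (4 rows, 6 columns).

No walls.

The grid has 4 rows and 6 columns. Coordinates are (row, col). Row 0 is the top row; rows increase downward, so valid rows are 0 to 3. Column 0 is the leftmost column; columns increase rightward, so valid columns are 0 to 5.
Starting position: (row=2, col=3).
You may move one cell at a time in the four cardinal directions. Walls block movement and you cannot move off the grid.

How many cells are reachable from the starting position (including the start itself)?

Answer: Reachable cells: 24

Derivation:
BFS flood-fill from (row=2, col=3):
  Distance 0: (row=2, col=3)
  Distance 1: (row=1, col=3), (row=2, col=2), (row=2, col=4), (row=3, col=3)
  Distance 2: (row=0, col=3), (row=1, col=2), (row=1, col=4), (row=2, col=1), (row=2, col=5), (row=3, col=2), (row=3, col=4)
  Distance 3: (row=0, col=2), (row=0, col=4), (row=1, col=1), (row=1, col=5), (row=2, col=0), (row=3, col=1), (row=3, col=5)
  Distance 4: (row=0, col=1), (row=0, col=5), (row=1, col=0), (row=3, col=0)
  Distance 5: (row=0, col=0)
Total reachable: 24 (grid has 24 open cells total)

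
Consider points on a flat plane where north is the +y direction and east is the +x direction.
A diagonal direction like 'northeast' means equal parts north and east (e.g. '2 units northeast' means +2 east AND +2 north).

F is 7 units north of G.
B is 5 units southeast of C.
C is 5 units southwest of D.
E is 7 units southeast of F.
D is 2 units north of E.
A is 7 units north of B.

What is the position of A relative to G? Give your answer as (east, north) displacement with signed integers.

Place G at the origin (east=0, north=0).
  F is 7 units north of G: delta (east=+0, north=+7); F at (east=0, north=7).
  E is 7 units southeast of F: delta (east=+7, north=-7); E at (east=7, north=0).
  D is 2 units north of E: delta (east=+0, north=+2); D at (east=7, north=2).
  C is 5 units southwest of D: delta (east=-5, north=-5); C at (east=2, north=-3).
  B is 5 units southeast of C: delta (east=+5, north=-5); B at (east=7, north=-8).
  A is 7 units north of B: delta (east=+0, north=+7); A at (east=7, north=-1).
Therefore A relative to G: (east=7, north=-1).

Answer: A is at (east=7, north=-1) relative to G.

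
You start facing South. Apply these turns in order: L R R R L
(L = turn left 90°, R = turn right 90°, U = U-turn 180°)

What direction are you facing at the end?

Start: South
  L (left (90° counter-clockwise)) -> East
  R (right (90° clockwise)) -> South
  R (right (90° clockwise)) -> West
  R (right (90° clockwise)) -> North
  L (left (90° counter-clockwise)) -> West
Final: West

Answer: Final heading: West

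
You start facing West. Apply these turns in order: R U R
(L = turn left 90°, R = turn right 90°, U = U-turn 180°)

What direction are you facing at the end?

Start: West
  R (right (90° clockwise)) -> North
  U (U-turn (180°)) -> South
  R (right (90° clockwise)) -> West
Final: West

Answer: Final heading: West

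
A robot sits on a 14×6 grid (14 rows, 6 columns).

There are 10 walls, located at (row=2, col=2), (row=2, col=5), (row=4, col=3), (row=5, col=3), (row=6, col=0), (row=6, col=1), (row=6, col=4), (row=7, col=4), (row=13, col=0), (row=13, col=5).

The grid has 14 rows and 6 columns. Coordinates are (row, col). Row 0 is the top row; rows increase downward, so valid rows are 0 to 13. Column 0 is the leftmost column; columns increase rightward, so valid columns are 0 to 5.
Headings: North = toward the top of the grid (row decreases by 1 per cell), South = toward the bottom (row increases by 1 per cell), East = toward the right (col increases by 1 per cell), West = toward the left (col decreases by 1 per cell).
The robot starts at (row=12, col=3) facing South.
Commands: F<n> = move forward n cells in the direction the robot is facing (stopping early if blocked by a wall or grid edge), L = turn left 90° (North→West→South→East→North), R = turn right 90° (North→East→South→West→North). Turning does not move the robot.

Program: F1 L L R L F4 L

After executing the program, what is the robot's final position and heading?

Start: (row=12, col=3), facing South
  F1: move forward 1, now at (row=13, col=3)
  L: turn left, now facing East
  L: turn left, now facing North
  R: turn right, now facing East
  L: turn left, now facing North
  F4: move forward 4, now at (row=9, col=3)
  L: turn left, now facing West
Final: (row=9, col=3), facing West

Answer: Final position: (row=9, col=3), facing West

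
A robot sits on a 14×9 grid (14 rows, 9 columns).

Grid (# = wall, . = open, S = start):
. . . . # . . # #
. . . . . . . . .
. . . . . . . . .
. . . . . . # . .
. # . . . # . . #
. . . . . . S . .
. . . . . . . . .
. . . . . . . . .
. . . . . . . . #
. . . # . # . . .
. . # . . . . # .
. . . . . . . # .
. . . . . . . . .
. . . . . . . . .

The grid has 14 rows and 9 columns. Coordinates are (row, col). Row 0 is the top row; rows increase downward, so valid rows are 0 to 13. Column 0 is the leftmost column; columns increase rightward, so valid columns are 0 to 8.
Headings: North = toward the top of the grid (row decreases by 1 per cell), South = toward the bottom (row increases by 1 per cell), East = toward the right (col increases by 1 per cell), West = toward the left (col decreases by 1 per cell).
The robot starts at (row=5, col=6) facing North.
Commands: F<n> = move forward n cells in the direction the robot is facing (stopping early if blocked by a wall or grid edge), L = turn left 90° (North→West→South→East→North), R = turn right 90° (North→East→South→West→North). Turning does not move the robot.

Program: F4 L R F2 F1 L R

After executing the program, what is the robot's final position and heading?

Answer: Final position: (row=4, col=6), facing North

Derivation:
Start: (row=5, col=6), facing North
  F4: move forward 1/4 (blocked), now at (row=4, col=6)
  L: turn left, now facing West
  R: turn right, now facing North
  F2: move forward 0/2 (blocked), now at (row=4, col=6)
  F1: move forward 0/1 (blocked), now at (row=4, col=6)
  L: turn left, now facing West
  R: turn right, now facing North
Final: (row=4, col=6), facing North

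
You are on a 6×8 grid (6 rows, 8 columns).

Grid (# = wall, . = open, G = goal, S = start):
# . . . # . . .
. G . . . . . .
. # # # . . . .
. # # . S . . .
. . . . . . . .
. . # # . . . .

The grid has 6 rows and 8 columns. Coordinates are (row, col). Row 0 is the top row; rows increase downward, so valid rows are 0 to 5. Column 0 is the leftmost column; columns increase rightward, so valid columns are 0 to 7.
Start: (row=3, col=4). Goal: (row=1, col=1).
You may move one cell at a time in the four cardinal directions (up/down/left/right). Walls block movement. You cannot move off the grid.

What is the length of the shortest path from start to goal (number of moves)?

Answer: Shortest path length: 5

Derivation:
BFS from (row=3, col=4) until reaching (row=1, col=1):
  Distance 0: (row=3, col=4)
  Distance 1: (row=2, col=4), (row=3, col=3), (row=3, col=5), (row=4, col=4)
  Distance 2: (row=1, col=4), (row=2, col=5), (row=3, col=6), (row=4, col=3), (row=4, col=5), (row=5, col=4)
  Distance 3: (row=1, col=3), (row=1, col=5), (row=2, col=6), (row=3, col=7), (row=4, col=2), (row=4, col=6), (row=5, col=5)
  Distance 4: (row=0, col=3), (row=0, col=5), (row=1, col=2), (row=1, col=6), (row=2, col=7), (row=4, col=1), (row=4, col=7), (row=5, col=6)
  Distance 5: (row=0, col=2), (row=0, col=6), (row=1, col=1), (row=1, col=7), (row=4, col=0), (row=5, col=1), (row=5, col=7)  <- goal reached here
One shortest path (5 moves): (row=3, col=4) -> (row=2, col=4) -> (row=1, col=4) -> (row=1, col=3) -> (row=1, col=2) -> (row=1, col=1)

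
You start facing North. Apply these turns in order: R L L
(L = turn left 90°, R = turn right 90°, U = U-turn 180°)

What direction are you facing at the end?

Answer: Final heading: West

Derivation:
Start: North
  R (right (90° clockwise)) -> East
  L (left (90° counter-clockwise)) -> North
  L (left (90° counter-clockwise)) -> West
Final: West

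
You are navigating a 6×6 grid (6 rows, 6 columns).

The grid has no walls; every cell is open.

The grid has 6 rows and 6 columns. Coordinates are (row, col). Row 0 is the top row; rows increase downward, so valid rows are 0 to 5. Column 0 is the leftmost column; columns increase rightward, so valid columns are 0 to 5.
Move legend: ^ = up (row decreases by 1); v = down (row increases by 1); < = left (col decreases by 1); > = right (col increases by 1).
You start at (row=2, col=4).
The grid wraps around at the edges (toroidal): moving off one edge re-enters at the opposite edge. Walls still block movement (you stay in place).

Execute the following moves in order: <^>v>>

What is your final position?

Answer: Final position: (row=2, col=0)

Derivation:
Start: (row=2, col=4)
  < (left): (row=2, col=4) -> (row=2, col=3)
  ^ (up): (row=2, col=3) -> (row=1, col=3)
  > (right): (row=1, col=3) -> (row=1, col=4)
  v (down): (row=1, col=4) -> (row=2, col=4)
  > (right): (row=2, col=4) -> (row=2, col=5)
  > (right): (row=2, col=5) -> (row=2, col=0)
Final: (row=2, col=0)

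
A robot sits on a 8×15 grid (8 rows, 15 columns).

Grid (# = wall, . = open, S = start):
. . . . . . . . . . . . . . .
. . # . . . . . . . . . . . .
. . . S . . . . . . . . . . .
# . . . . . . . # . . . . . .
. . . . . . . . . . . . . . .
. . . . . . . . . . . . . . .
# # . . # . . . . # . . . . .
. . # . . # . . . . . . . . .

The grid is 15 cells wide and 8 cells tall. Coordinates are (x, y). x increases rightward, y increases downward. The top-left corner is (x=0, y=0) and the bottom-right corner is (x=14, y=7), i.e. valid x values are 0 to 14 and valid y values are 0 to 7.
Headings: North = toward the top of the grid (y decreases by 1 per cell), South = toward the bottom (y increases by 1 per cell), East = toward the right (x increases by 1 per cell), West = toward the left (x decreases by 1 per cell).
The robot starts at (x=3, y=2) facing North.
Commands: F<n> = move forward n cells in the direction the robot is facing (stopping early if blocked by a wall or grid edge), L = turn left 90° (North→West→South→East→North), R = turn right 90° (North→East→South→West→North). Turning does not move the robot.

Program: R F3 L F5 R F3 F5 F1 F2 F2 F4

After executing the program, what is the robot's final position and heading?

Answer: Final position: (x=14, y=0), facing East

Derivation:
Start: (x=3, y=2), facing North
  R: turn right, now facing East
  F3: move forward 3, now at (x=6, y=2)
  L: turn left, now facing North
  F5: move forward 2/5 (blocked), now at (x=6, y=0)
  R: turn right, now facing East
  F3: move forward 3, now at (x=9, y=0)
  F5: move forward 5, now at (x=14, y=0)
  F1: move forward 0/1 (blocked), now at (x=14, y=0)
  F2: move forward 0/2 (blocked), now at (x=14, y=0)
  F2: move forward 0/2 (blocked), now at (x=14, y=0)
  F4: move forward 0/4 (blocked), now at (x=14, y=0)
Final: (x=14, y=0), facing East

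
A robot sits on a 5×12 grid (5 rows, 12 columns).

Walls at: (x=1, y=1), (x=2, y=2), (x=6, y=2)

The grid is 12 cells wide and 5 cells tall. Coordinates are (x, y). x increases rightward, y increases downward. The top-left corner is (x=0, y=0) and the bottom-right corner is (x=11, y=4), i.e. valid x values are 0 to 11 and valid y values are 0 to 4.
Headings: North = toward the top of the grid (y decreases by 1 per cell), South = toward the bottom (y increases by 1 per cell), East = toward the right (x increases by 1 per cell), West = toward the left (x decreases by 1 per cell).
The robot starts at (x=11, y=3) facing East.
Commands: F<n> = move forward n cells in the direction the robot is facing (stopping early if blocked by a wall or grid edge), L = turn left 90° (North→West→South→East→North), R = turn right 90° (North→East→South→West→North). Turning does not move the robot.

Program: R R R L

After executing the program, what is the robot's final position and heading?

Answer: Final position: (x=11, y=3), facing West

Derivation:
Start: (x=11, y=3), facing East
  R: turn right, now facing South
  R: turn right, now facing West
  R: turn right, now facing North
  L: turn left, now facing West
Final: (x=11, y=3), facing West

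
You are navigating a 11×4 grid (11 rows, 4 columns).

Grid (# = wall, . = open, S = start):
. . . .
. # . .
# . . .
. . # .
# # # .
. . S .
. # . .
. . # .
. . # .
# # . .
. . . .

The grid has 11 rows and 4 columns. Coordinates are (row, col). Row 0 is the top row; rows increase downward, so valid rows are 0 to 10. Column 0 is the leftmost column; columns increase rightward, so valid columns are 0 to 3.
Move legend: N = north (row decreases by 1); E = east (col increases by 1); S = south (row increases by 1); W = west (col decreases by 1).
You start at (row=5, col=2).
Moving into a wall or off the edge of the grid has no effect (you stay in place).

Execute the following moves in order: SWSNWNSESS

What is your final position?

Start: (row=5, col=2)
  S (south): (row=5, col=2) -> (row=6, col=2)
  W (west): blocked, stay at (row=6, col=2)
  S (south): blocked, stay at (row=6, col=2)
  N (north): (row=6, col=2) -> (row=5, col=2)
  W (west): (row=5, col=2) -> (row=5, col=1)
  N (north): blocked, stay at (row=5, col=1)
  S (south): blocked, stay at (row=5, col=1)
  E (east): (row=5, col=1) -> (row=5, col=2)
  S (south): (row=5, col=2) -> (row=6, col=2)
  S (south): blocked, stay at (row=6, col=2)
Final: (row=6, col=2)

Answer: Final position: (row=6, col=2)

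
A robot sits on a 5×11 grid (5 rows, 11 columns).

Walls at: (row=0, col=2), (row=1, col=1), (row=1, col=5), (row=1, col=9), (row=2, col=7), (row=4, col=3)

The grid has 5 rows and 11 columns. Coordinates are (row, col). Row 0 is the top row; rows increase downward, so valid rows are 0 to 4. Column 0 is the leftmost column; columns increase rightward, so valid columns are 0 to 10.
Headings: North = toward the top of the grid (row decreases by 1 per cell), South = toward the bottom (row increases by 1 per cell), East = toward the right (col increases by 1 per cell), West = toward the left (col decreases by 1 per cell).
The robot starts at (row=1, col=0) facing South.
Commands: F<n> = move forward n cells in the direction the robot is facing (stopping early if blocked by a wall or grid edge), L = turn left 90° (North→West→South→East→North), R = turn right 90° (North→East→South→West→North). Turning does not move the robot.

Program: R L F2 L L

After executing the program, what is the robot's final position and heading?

Answer: Final position: (row=3, col=0), facing North

Derivation:
Start: (row=1, col=0), facing South
  R: turn right, now facing West
  L: turn left, now facing South
  F2: move forward 2, now at (row=3, col=0)
  L: turn left, now facing East
  L: turn left, now facing North
Final: (row=3, col=0), facing North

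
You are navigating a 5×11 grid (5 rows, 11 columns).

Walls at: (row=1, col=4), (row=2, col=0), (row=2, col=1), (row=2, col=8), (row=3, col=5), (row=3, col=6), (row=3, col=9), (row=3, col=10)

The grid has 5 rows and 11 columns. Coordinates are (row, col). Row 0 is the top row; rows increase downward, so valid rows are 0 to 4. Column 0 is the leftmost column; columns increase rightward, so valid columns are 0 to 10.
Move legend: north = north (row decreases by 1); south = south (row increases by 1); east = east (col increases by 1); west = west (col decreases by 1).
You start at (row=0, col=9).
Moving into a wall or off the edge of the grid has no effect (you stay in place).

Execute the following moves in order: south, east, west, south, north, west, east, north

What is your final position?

Answer: Final position: (row=0, col=9)

Derivation:
Start: (row=0, col=9)
  south (south): (row=0, col=9) -> (row=1, col=9)
  east (east): (row=1, col=9) -> (row=1, col=10)
  west (west): (row=1, col=10) -> (row=1, col=9)
  south (south): (row=1, col=9) -> (row=2, col=9)
  north (north): (row=2, col=9) -> (row=1, col=9)
  west (west): (row=1, col=9) -> (row=1, col=8)
  east (east): (row=1, col=8) -> (row=1, col=9)
  north (north): (row=1, col=9) -> (row=0, col=9)
Final: (row=0, col=9)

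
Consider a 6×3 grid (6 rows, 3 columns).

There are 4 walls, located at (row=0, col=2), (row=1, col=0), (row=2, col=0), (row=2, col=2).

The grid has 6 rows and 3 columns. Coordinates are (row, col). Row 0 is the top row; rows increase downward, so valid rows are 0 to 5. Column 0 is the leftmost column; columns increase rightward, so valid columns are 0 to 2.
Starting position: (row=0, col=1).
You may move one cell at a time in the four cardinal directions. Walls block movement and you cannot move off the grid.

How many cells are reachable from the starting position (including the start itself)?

Answer: Reachable cells: 14

Derivation:
BFS flood-fill from (row=0, col=1):
  Distance 0: (row=0, col=1)
  Distance 1: (row=0, col=0), (row=1, col=1)
  Distance 2: (row=1, col=2), (row=2, col=1)
  Distance 3: (row=3, col=1)
  Distance 4: (row=3, col=0), (row=3, col=2), (row=4, col=1)
  Distance 5: (row=4, col=0), (row=4, col=2), (row=5, col=1)
  Distance 6: (row=5, col=0), (row=5, col=2)
Total reachable: 14 (grid has 14 open cells total)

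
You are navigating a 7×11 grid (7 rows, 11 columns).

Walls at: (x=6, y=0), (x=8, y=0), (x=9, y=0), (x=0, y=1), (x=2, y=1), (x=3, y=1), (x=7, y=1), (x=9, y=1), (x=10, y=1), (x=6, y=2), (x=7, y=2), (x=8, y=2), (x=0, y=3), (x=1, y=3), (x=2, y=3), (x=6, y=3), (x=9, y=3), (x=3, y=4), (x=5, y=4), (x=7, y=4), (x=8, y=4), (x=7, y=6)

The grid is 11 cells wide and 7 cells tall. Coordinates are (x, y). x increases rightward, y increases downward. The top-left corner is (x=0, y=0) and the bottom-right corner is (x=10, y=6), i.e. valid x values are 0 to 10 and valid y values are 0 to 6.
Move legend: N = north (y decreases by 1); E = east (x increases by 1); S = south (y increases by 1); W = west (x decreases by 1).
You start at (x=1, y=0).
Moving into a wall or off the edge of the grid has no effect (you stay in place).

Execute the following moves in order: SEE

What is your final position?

Start: (x=1, y=0)
  S (south): (x=1, y=0) -> (x=1, y=1)
  E (east): blocked, stay at (x=1, y=1)
  E (east): blocked, stay at (x=1, y=1)
Final: (x=1, y=1)

Answer: Final position: (x=1, y=1)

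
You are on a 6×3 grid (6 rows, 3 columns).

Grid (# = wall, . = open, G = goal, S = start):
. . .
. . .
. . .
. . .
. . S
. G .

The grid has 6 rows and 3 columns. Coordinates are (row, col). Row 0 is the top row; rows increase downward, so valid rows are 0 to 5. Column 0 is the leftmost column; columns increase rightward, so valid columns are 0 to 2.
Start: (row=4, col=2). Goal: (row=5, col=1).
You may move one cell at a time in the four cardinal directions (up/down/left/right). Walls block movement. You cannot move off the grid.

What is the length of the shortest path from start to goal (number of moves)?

BFS from (row=4, col=2) until reaching (row=5, col=1):
  Distance 0: (row=4, col=2)
  Distance 1: (row=3, col=2), (row=4, col=1), (row=5, col=2)
  Distance 2: (row=2, col=2), (row=3, col=1), (row=4, col=0), (row=5, col=1)  <- goal reached here
One shortest path (2 moves): (row=4, col=2) -> (row=4, col=1) -> (row=5, col=1)

Answer: Shortest path length: 2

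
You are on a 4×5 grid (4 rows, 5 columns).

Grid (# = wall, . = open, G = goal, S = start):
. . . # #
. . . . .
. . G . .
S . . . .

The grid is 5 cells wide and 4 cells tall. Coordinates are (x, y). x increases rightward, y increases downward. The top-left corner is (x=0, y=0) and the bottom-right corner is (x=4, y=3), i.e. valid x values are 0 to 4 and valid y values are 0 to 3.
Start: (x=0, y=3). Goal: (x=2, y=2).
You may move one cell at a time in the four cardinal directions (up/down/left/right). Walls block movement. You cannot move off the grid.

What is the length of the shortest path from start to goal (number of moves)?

Answer: Shortest path length: 3

Derivation:
BFS from (x=0, y=3) until reaching (x=2, y=2):
  Distance 0: (x=0, y=3)
  Distance 1: (x=0, y=2), (x=1, y=3)
  Distance 2: (x=0, y=1), (x=1, y=2), (x=2, y=3)
  Distance 3: (x=0, y=0), (x=1, y=1), (x=2, y=2), (x=3, y=3)  <- goal reached here
One shortest path (3 moves): (x=0, y=3) -> (x=1, y=3) -> (x=2, y=3) -> (x=2, y=2)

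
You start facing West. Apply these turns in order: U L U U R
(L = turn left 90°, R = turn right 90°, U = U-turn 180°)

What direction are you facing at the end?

Answer: Final heading: East

Derivation:
Start: West
  U (U-turn (180°)) -> East
  L (left (90° counter-clockwise)) -> North
  U (U-turn (180°)) -> South
  U (U-turn (180°)) -> North
  R (right (90° clockwise)) -> East
Final: East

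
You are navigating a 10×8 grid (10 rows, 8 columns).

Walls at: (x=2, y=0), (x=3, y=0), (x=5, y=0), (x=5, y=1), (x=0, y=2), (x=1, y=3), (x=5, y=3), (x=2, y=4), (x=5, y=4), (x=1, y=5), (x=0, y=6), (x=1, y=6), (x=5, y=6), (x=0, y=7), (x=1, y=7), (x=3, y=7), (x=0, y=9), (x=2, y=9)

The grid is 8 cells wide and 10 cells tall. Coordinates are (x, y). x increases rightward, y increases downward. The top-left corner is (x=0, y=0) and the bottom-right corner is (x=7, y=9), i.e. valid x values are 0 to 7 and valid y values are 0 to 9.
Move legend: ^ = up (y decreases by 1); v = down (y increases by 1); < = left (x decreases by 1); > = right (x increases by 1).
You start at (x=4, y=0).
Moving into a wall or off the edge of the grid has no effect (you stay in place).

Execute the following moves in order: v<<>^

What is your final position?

Start: (x=4, y=0)
  v (down): (x=4, y=0) -> (x=4, y=1)
  < (left): (x=4, y=1) -> (x=3, y=1)
  < (left): (x=3, y=1) -> (x=2, y=1)
  > (right): (x=2, y=1) -> (x=3, y=1)
  ^ (up): blocked, stay at (x=3, y=1)
Final: (x=3, y=1)

Answer: Final position: (x=3, y=1)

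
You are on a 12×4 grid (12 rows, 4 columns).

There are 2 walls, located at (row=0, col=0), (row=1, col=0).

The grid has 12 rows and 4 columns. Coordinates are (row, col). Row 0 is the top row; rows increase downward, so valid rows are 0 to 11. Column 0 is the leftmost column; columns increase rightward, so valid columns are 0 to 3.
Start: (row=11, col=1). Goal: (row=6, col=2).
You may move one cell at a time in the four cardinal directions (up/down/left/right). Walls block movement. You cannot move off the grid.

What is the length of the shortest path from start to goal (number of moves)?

Answer: Shortest path length: 6

Derivation:
BFS from (row=11, col=1) until reaching (row=6, col=2):
  Distance 0: (row=11, col=1)
  Distance 1: (row=10, col=1), (row=11, col=0), (row=11, col=2)
  Distance 2: (row=9, col=1), (row=10, col=0), (row=10, col=2), (row=11, col=3)
  Distance 3: (row=8, col=1), (row=9, col=0), (row=9, col=2), (row=10, col=3)
  Distance 4: (row=7, col=1), (row=8, col=0), (row=8, col=2), (row=9, col=3)
  Distance 5: (row=6, col=1), (row=7, col=0), (row=7, col=2), (row=8, col=3)
  Distance 6: (row=5, col=1), (row=6, col=0), (row=6, col=2), (row=7, col=3)  <- goal reached here
One shortest path (6 moves): (row=11, col=1) -> (row=11, col=2) -> (row=10, col=2) -> (row=9, col=2) -> (row=8, col=2) -> (row=7, col=2) -> (row=6, col=2)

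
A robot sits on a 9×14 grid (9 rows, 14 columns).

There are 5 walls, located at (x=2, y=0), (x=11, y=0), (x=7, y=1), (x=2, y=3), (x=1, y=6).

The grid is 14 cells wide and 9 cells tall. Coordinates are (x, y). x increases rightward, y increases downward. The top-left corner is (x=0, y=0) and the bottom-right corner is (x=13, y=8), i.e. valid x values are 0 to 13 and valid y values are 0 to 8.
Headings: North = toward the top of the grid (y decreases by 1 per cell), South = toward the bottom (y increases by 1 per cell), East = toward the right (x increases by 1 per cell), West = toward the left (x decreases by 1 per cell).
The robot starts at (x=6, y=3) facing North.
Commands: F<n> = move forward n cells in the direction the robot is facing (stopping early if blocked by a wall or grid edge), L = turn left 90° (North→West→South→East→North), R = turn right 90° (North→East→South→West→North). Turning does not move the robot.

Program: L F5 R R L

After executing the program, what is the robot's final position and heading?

Start: (x=6, y=3), facing North
  L: turn left, now facing West
  F5: move forward 3/5 (blocked), now at (x=3, y=3)
  R: turn right, now facing North
  R: turn right, now facing East
  L: turn left, now facing North
Final: (x=3, y=3), facing North

Answer: Final position: (x=3, y=3), facing North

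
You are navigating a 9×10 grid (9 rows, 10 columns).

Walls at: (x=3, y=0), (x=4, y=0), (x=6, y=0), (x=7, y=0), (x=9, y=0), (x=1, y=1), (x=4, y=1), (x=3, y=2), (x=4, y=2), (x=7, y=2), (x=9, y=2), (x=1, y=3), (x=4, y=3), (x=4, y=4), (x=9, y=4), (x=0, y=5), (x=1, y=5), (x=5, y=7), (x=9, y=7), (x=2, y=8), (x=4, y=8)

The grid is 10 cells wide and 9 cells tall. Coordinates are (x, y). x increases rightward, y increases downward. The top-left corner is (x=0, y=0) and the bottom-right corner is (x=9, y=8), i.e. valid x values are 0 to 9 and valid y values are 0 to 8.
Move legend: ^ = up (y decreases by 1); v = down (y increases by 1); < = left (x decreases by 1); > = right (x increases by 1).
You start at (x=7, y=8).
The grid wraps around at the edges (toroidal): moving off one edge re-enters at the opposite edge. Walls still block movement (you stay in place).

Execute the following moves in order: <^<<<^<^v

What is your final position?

Answer: Final position: (x=5, y=6)

Derivation:
Start: (x=7, y=8)
  < (left): (x=7, y=8) -> (x=6, y=8)
  ^ (up): (x=6, y=8) -> (x=6, y=7)
  [×3]< (left): blocked, stay at (x=6, y=7)
  ^ (up): (x=6, y=7) -> (x=6, y=6)
  < (left): (x=6, y=6) -> (x=5, y=6)
  ^ (up): (x=5, y=6) -> (x=5, y=5)
  v (down): (x=5, y=5) -> (x=5, y=6)
Final: (x=5, y=6)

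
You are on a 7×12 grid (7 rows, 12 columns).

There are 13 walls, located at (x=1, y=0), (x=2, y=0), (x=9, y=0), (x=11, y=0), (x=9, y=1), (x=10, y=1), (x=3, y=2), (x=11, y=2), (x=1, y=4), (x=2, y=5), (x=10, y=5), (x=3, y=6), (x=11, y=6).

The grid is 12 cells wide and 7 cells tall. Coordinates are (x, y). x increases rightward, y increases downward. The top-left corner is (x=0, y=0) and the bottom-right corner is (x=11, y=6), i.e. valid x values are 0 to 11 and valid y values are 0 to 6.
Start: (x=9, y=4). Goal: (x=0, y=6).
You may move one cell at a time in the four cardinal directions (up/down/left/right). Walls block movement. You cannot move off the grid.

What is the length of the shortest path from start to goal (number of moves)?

Answer: Shortest path length: 13

Derivation:
BFS from (x=9, y=4) until reaching (x=0, y=6):
  Distance 0: (x=9, y=4)
  Distance 1: (x=9, y=3), (x=8, y=4), (x=10, y=4), (x=9, y=5)
  Distance 2: (x=9, y=2), (x=8, y=3), (x=10, y=3), (x=7, y=4), (x=11, y=4), (x=8, y=5), (x=9, y=6)
  Distance 3: (x=8, y=2), (x=10, y=2), (x=7, y=3), (x=11, y=3), (x=6, y=4), (x=7, y=5), (x=11, y=5), (x=8, y=6), (x=10, y=6)
  Distance 4: (x=8, y=1), (x=7, y=2), (x=6, y=3), (x=5, y=4), (x=6, y=5), (x=7, y=6)
  Distance 5: (x=8, y=0), (x=7, y=1), (x=6, y=2), (x=5, y=3), (x=4, y=4), (x=5, y=5), (x=6, y=6)
  Distance 6: (x=7, y=0), (x=6, y=1), (x=5, y=2), (x=4, y=3), (x=3, y=4), (x=4, y=5), (x=5, y=6)
  Distance 7: (x=6, y=0), (x=5, y=1), (x=4, y=2), (x=3, y=3), (x=2, y=4), (x=3, y=5), (x=4, y=6)
  Distance 8: (x=5, y=0), (x=4, y=1), (x=2, y=3)
  Distance 9: (x=4, y=0), (x=3, y=1), (x=2, y=2), (x=1, y=3)
  Distance 10: (x=3, y=0), (x=2, y=1), (x=1, y=2), (x=0, y=3)
  Distance 11: (x=1, y=1), (x=0, y=2), (x=0, y=4)
  Distance 12: (x=0, y=1), (x=0, y=5)
  Distance 13: (x=0, y=0), (x=1, y=5), (x=0, y=6)  <- goal reached here
One shortest path (13 moves): (x=9, y=4) -> (x=8, y=4) -> (x=7, y=4) -> (x=6, y=4) -> (x=5, y=4) -> (x=4, y=4) -> (x=3, y=4) -> (x=2, y=4) -> (x=2, y=3) -> (x=1, y=3) -> (x=0, y=3) -> (x=0, y=4) -> (x=0, y=5) -> (x=0, y=6)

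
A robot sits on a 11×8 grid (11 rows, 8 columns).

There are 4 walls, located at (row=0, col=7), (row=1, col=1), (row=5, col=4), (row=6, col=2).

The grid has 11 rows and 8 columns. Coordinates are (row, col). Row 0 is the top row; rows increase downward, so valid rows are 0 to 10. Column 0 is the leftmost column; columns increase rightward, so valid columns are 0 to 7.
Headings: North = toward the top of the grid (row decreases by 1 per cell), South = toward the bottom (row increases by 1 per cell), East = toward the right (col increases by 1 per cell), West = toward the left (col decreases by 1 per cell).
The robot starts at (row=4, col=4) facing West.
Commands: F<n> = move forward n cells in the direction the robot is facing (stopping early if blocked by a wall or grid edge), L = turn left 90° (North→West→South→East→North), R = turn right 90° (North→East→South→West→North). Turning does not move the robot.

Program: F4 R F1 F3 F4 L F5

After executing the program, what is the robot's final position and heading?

Start: (row=4, col=4), facing West
  F4: move forward 4, now at (row=4, col=0)
  R: turn right, now facing North
  F1: move forward 1, now at (row=3, col=0)
  F3: move forward 3, now at (row=0, col=0)
  F4: move forward 0/4 (blocked), now at (row=0, col=0)
  L: turn left, now facing West
  F5: move forward 0/5 (blocked), now at (row=0, col=0)
Final: (row=0, col=0), facing West

Answer: Final position: (row=0, col=0), facing West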